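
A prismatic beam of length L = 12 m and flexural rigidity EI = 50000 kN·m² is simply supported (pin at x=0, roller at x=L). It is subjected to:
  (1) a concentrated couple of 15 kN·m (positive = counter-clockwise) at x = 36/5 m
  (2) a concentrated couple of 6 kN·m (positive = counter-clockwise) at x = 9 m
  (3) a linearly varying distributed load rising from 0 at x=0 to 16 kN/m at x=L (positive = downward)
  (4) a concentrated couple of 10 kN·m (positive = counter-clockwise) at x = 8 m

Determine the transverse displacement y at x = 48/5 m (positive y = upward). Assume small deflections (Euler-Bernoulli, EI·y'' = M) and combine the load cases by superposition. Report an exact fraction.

Load 1 — applied couple M₀=15 kN·m at a=36/5 m (b=L-a=24/5):
  y_1 = (M₀x³/(6L)-M₀(x-a)²/2+C₁x)/EI  [x>a] with C₁=M₀(3b²-L²)/(6L)=-78/5 = (15·(48/5)³/(6·12)-15·((48/5)-(36/5))²/2+(-78/5)·(48/5))/50000 = -27/156250 m
Load 2 — applied couple M₀=6 kN·m at a=9 m (b=L-a=3):
  y_2 = (M₀x³/(6L)-M₀(x-a)²/2+C₁x)/EI  [x>a] with C₁=M₀(3b²-L²)/(6L)=-39/4 = (6·(48/5)³/(6·12)-6·((48/5)-9)²/2+(-39/4)·(48/5))/50000 = -2619/6250000 m
Load 3 — triangular load w₀=16 kN/m (0→w₀ over full span):
  y_3 = -w₀x(7L⁴-10L²x²+3x⁴)/(360LEI) = -16·(48/5)·(7·12⁴-10·12²·(48/5)²+3·(48/5)⁴)/(360·12·50000) = -1316736/48828125 m
Load 4 — applied couple M₀=10 kN·m at a=8 m (b=L-a=4):
  y_4 = (M₀x³/(6L)-M₀(x-a)²/2+C₁x)/EI  [x>a] with C₁=M₀(3b²-L²)/(6L)=-40/3 = (10·(48/5)³/(6·12)-10·((48/5)-8)²/2+(-40/3)·(48/5))/50000 = -28/78125 m
Superposition: y = Σ y_i = -21810151/781250000 m ≈ -0.027917 m

y(48/5) = -21810151/781250000 m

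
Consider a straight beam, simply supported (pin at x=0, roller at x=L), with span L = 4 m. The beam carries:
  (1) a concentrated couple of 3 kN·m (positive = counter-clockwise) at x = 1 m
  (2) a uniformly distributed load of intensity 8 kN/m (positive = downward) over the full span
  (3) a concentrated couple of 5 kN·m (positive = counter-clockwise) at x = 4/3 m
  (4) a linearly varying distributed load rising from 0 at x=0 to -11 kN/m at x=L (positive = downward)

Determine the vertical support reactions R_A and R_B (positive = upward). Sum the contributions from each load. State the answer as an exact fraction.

Load 1 — applied couple M₀=3 kN·m at a=1 m (b=L-a=3):
  R_A = M₀/L = 3/4 kN
  R_B = -M₀/L = -3/4 kN
Load 2 — uniform load w=8 kN/m over full span:
  R_A = wL/2 = 8·4/2 = 16 kN
  R_B = wL/2 = 8·4/2 = 16 kN
Load 3 — applied couple M₀=5 kN·m at a=4/3 m (b=L-a=8/3):
  R_A = M₀/L = 5/4 kN
  R_B = -M₀/L = -5/4 kN
Load 4 — triangular load w₀=-11 kN/m (0→w₀ over full span):
  R_A = w₀L/6 = (-11)·4/6 = -22/3 kN
  R_B = w₀L/3 = (-11)·4/3 = -44/3 kN
Superposition: R_A = 32/3 kN, R_B = -2/3 kN

R_A = 32/3 kN, R_B = -2/3 kN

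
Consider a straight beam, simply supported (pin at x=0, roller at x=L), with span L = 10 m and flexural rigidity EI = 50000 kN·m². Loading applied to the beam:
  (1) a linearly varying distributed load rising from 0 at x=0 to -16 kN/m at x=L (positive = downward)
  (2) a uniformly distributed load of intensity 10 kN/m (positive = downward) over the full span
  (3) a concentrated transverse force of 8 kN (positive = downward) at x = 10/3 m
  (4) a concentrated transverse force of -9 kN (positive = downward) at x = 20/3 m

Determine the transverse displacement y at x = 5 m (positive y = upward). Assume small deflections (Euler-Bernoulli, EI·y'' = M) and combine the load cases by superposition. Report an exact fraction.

y(5) = -629/129600 m

Load 1 — triangular load w₀=-16 kN/m (0→w₀ over full span):
  y_1 = -w₀x(7L⁴-10L²x²+3x⁴)/(360LEI) = -(-16)·5·(7·10⁴-10·10²·5²+3·5⁴)/(360·10·50000) = 1/48 m
Load 2 — uniform load w=10 kN/m over full span:
  y_2 = -wx(L³-2Lx²+x³)/(24EI) = -10·5·(10³-2·10·5²+5³)/(24·50000) = -5/192 m
Load 3 — point force P=8 kN at a=10/3 m (b=L-a=20/3):
  y_3 = -Pa(L-x)(2Lx-a²-x²)/(6LEI)  [x>a] = -8·(10/3)·(10-5)·(2·10·5-(10/3)²-5²)/(6·10·50000) = -23/8100 m
Load 4 — point force P=-9 kN at a=20/3 m (b=L-a=10/3):
  y_4 = -Pbx(L²-b²-x²)/(6LEI)  [x≤a] = -(-9)·(10/3)·5·(10²-(10/3)²-5²)/(6·10·50000) = 23/7200 m
Superposition: y = Σ y_i = -629/129600 m ≈ -0.004853 m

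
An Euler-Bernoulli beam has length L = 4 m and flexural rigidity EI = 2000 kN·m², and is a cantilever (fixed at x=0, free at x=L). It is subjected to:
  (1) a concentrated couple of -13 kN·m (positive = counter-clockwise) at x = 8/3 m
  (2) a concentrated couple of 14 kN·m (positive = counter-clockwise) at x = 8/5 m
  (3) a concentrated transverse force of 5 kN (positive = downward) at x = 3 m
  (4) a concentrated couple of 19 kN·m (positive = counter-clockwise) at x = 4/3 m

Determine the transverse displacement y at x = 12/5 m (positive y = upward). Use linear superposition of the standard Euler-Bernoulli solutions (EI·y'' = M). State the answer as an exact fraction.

Load 1 — applied couple M₀=-13 kN·m at a=8/3 m (b=L-a=4/3):
  y_1 = M₀x²/(2EI)  [x≤a] = (-13)·(12/5)²/(2·2000) = -117/6250 m
Load 2 — applied couple M₀=14 kN·m at a=8/5 m (b=L-a=12/5):
  y_2 = M₀a(2x-a)/(2EI)  [x>a] = 14·(8/5)·(2·(12/5)-(8/5))/(2·2000) = 56/3125 m
Load 3 — point force P=5 kN at a=3 m (b=L-a=1):
  y_3 = -Px²(3a-x)/(6EI)  [x≤a] = -5·(12/5)²·(3·3-(12/5))/(6·2000) = -99/6250 m
Load 4 — applied couple M₀=19 kN·m at a=4/3 m (b=L-a=8/3):
  y_4 = M₀a(2x-a)/(2EI)  [x>a] = 19·(4/3)·(2·(12/5)-(4/3))/(2·2000) = 247/11250 m
Superposition: y = Σ y_i = 299/56250 m ≈ 0.005316 m

y(12/5) = 299/56250 m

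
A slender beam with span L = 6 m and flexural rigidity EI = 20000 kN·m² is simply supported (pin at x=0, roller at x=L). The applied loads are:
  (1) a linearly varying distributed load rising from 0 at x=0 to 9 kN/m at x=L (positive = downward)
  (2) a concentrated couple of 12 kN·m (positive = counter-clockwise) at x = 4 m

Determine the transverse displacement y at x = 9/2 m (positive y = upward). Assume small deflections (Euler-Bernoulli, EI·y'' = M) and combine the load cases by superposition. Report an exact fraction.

y(9/2) = -6513/2048000 m

Load 1 — triangular load w₀=9 kN/m (0→w₀ over full span):
  y_1 = -w₀x(7L⁴-10L²x²+3x⁴)/(360LEI) = -9·(9/2)·(7·6⁴-10·6²·(9/2)²+3·(9/2)⁴)/(360·6·20000) = -28917/10240000 m
Load 2 — applied couple M₀=12 kN·m at a=4 m (b=L-a=2):
  y_2 = (M₀x³/(6L)-M₀(x-a)²/2+C₁x)/EI  [x>a] with C₁=M₀(3b²-L²)/(6L)=-8 = (12·(9/2)³/(6·6)-12·((9/2)-4)²/2+(-8)·(9/2))/20000 = -57/160000 m
Superposition: y = Σ y_i = -6513/2048000 m ≈ -0.003180 m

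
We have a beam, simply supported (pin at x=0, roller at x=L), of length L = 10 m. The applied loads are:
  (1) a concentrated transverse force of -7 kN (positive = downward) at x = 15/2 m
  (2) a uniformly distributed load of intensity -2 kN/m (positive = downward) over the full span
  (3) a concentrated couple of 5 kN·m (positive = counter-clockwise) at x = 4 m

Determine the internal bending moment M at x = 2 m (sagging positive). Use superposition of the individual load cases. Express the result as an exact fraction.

Load 1 — point force P=-7 kN at a=15/2 m (b=L-a=5/2):
  M_1 = Pbx/L  [x≤a] = (-7)·(5/2)·2/10 = -7/2 kN·m
Load 2 — uniform load w=-2 kN/m over full span:
  M_2 = wx(L-x)/2 = (-2)·2·(10-2)/2 = -16 kN·m
Load 3 — applied couple M₀=5 kN·m at a=4 m (b=L-a=6):
  M_3 = M₀x/L  [x≤a] = 5·2/10 = 1 kN·m
Superposition: M = Σ M_i = -37/2 kN·m ≈ -18.500000 kN·m

M(2) = -37/2 kN·m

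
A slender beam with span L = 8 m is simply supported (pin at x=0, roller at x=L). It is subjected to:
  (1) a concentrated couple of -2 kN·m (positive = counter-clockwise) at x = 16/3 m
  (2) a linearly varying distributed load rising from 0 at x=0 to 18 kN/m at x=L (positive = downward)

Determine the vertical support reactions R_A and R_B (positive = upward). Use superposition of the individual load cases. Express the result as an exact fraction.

R_A = 95/4 kN, R_B = 193/4 kN

Load 1 — applied couple M₀=-2 kN·m at a=16/3 m (b=L-a=8/3):
  R_A = M₀/L = (-2)/8 = -1/4 kN
  R_B = -M₀/L = -(-2)/8 = 1/4 kN
Load 2 — triangular load w₀=18 kN/m (0→w₀ over full span):
  R_A = w₀L/6 = 18·8/6 = 24 kN
  R_B = w₀L/3 = 18·8/3 = 48 kN
Superposition: R_A = 95/4 kN, R_B = 193/4 kN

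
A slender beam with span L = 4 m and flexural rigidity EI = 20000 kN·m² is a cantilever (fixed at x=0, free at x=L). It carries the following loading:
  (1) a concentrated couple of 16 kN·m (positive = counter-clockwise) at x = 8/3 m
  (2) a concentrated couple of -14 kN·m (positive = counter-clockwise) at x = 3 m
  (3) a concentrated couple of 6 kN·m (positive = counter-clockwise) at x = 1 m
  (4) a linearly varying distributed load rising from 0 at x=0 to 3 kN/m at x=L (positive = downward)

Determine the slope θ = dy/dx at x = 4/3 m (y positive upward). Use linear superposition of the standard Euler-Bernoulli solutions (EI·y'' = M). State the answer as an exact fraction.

θ(4/3) = -301/810000 rad

Load 1 — applied couple M₀=16 kN·m at a=8/3 m (b=L-a=4/3):
  θ_1 = M₀x/EI  [x≤a] = 16·(4/3)/20000 = 2/1875 rad
Load 2 — applied couple M₀=-14 kN·m at a=3 m (b=L-a=1):
  θ_2 = M₀x/EI  [x≤a] = (-14)·(4/3)/20000 = -7/7500 rad
Load 3 — applied couple M₀=6 kN·m at a=1 m (b=L-a=3):
  θ_3 = M₀a/EI  [x>a] = 6·1/20000 = 3/10000 rad
Load 4 — triangular load w₀=3 kN/m (0→w₀ over full span):
  θ_4 = (w₀Lx²/4-w₀L²x/3-w₀x⁴/(24L))/EI = (3·4·(4/3)²/4-3·4²·(4/3)/3-3·(4/3)⁴/(24·4))/20000 = -163/202500 rad
Superposition: θ = Σ θ_i = -301/810000 rad ≈ -0.000372 rad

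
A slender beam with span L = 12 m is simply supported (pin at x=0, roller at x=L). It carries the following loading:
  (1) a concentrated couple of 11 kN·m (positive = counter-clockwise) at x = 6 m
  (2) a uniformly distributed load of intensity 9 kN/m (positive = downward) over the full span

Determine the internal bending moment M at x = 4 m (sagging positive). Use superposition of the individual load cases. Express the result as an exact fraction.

Load 1 — applied couple M₀=11 kN·m at a=6 m (b=L-a=6):
  M_1 = M₀x/L  [x≤a] = 11·4/12 = 11/3 kN·m
Load 2 — uniform load w=9 kN/m over full span:
  M_2 = wx(L-x)/2 = 9·4·(12-4)/2 = 144 kN·m
Superposition: M = Σ M_i = 443/3 kN·m ≈ 147.666667 kN·m

M(4) = 443/3 kN·m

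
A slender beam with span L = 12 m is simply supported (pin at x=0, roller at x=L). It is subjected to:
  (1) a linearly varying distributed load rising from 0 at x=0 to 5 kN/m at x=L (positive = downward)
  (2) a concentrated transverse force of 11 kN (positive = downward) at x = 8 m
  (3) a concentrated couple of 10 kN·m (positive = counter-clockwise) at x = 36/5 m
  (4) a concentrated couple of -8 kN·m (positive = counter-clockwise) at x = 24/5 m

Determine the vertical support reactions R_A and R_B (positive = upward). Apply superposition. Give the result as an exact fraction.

R_A = 83/6 kN, R_B = 163/6 kN

Load 1 — triangular load w₀=5 kN/m (0→w₀ over full span):
  R_A = w₀L/6 = 5·12/6 = 10 kN
  R_B = w₀L/3 = 5·12/3 = 20 kN
Load 2 — point force P=11 kN at a=8 m (b=L-a=4):
  R_A = Pb/L = 11·4/12 = 11/3 kN
  R_B = Pa/L = 11·8/12 = 22/3 kN
Load 3 — applied couple M₀=10 kN·m at a=36/5 m (b=L-a=24/5):
  R_A = M₀/L = 10/12 = 5/6 kN
  R_B = -M₀/L = -10/12 = -5/6 kN
Load 4 — applied couple M₀=-8 kN·m at a=24/5 m (b=L-a=36/5):
  R_A = M₀/L = (-8)/12 = -2/3 kN
  R_B = -M₀/L = -(-8)/12 = 2/3 kN
Superposition: R_A = 83/6 kN, R_B = 163/6 kN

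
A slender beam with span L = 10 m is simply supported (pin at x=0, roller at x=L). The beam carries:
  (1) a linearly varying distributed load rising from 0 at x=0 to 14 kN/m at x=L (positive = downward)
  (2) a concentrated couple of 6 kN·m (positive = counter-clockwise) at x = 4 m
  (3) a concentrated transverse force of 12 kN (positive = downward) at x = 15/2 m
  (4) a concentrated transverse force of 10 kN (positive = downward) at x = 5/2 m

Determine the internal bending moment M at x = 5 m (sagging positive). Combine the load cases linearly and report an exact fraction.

M(5) = 112 kN·m

Load 1 — triangular load w₀=14 kN/m (0→w₀ over full span):
  M_1 = w₀Lx/6 - w₀x³/(6L) = 14·10·5/6 - 14·5³/(6·10) = 175/2 kN·m
Load 2 — applied couple M₀=6 kN·m at a=4 m (b=L-a=6):
  M_2 = M₀x/L - M₀  [x>a] = 6·5/10 - 6 = -3 kN·m
Load 3 — point force P=12 kN at a=15/2 m (b=L-a=5/2):
  M_3 = Pbx/L  [x≤a] = 12·(5/2)·5/10 = 15 kN·m
Load 4 — point force P=10 kN at a=5/2 m (b=L-a=15/2):
  M_4 = Pa(L-x)/L  [x>a] = 10·(5/2)·(10-5)/10 = 25/2 kN·m
Superposition: M = Σ M_i = 112 kN·m ≈ 112.000000 kN·m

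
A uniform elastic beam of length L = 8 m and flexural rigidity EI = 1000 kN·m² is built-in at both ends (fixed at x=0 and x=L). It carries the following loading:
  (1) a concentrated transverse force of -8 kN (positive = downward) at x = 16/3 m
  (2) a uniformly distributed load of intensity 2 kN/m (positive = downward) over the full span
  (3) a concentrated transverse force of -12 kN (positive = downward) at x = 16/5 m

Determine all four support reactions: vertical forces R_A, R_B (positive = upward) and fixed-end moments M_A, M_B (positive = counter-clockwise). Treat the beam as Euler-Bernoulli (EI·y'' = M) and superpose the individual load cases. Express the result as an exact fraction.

Load 1 — point force P=-8 kN at a=16/3 m (b=L-a=8/3):
  R_A = Pb²(3a+b)/L³ = (-8)·(8/3)²·(3·(16/3)+(8/3))/8³ = -56/27 kN
  M_A = Pab²/L² = (-8)·(16/3)·(8/3)²/8² = -128/27 kN·m
  R_B = Pa²(a+3b)/L³ = (-8)·(16/3)²·((16/3)+3·(8/3))/8³ = -160/27 kN
  M_B = -Pa²b/L² = -(-8)·(16/3)²·(8/3)/8² = 256/27 kN·m
Load 2 — uniform load w=2 kN/m over full span:
  R_A = wL/2 = 2·8/2 = 8 kN
  M_A = wL²/12 = 2·8²/12 = 32/3 kN·m
  R_B = wL/2 = 2·8/2 = 8 kN
  M_B = -wL²/12 = -2·8²/12 = -32/3 kN·m
Load 3 — point force P=-12 kN at a=16/5 m (b=L-a=24/5):
  R_A = Pb²(3a+b)/L³ = (-12)·(24/5)²·(3·(16/5)+(24/5))/8³ = -972/125 kN
  M_A = Pab²/L² = (-12)·(16/5)·(24/5)²/8² = -1728/125 kN·m
  R_B = Pa²(a+3b)/L³ = (-12)·(16/5)²·((16/5)+3·(24/5))/8³ = -528/125 kN
  M_B = -Pa²b/L² = -(-12)·(16/5)²·(24/5)/8² = 1152/125 kN·m
Superposition: R_A = -6244/3375 kN, M_A = -26656/3375 kN·m, R_B = -7256/3375 kN, M_B = 27104/3375 kN·m

R_A = -6244/3375 kN, M_A = -26656/3375 kN·m, R_B = -7256/3375 kN, M_B = 27104/3375 kN·m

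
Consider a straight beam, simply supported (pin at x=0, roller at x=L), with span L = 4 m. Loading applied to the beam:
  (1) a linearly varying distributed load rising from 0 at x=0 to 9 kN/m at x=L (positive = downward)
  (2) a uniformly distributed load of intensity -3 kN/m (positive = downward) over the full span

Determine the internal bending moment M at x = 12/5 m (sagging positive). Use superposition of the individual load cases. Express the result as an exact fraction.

Load 1 — triangular load w₀=9 kN/m (0→w₀ over full span):
  M_1 = w₀Lx/6 - w₀x³/(6L) = 9·4·(12/5)/6 - 9·(12/5)³/(6·4) = 1152/125 kN·m
Load 2 — uniform load w=-3 kN/m over full span:
  M_2 = wx(L-x)/2 = (-3)·(12/5)·(4-(12/5))/2 = -144/25 kN·m
Superposition: M = Σ M_i = 432/125 kN·m ≈ 3.456000 kN·m

M(12/5) = 432/125 kN·m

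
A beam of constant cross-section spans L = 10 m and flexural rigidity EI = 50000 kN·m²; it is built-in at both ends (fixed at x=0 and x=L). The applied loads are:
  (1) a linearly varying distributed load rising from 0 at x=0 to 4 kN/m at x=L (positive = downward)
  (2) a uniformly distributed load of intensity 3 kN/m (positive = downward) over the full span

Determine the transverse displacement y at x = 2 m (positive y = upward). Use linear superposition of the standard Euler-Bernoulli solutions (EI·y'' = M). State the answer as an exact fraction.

y(2) = -238/234375 m

Load 1 — triangular load w₀=4 kN/m (0→w₀ over full span):
  y_1 = -w₀x²(L-x)²(x+2L)/(120LEI) = -4·2²·(10-2)²·(2+2·10)/(120·10·50000) = -88/234375 m
Load 2 — uniform load w=3 kN/m over full span:
  y_2 = -wx²(L-x)²/(24EI) = -3·2²·(10-2)²/(24·50000) = -2/3125 m
Superposition: y = Σ y_i = -238/234375 m ≈ -0.001015 m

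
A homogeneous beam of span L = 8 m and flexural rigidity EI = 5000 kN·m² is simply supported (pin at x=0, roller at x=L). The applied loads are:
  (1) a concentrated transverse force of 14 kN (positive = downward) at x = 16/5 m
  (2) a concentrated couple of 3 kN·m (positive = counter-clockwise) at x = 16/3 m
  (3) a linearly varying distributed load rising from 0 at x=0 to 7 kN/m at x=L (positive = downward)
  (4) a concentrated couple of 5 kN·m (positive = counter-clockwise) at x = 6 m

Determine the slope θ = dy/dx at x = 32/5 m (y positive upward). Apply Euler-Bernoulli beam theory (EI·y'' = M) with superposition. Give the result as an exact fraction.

θ(32/5) = 2486149/112500000 rad

Load 1 — point force P=14 kN at a=16/5 m (b=L-a=24/5):
  θ_1 = -Pa(2L²-6Lx+3x²+a²)/(6LEI)  [x>a] = -14·(16/5)·(2·8²-6·8·(32/5)+3·(32/5)²+(16/5)²)/(6·8·5000) = 672/78125 rad
Load 2 — applied couple M₀=3 kN·m at a=16/3 m (b=L-a=8/3):
  θ_2 = (M₀x²/(2L)-M₀(x-a)+C₁)/EI  [x>a] with C₁=M₀(3b²-L²)/(6L)=-8/3 = (3·(32/5)²/(2·8)-3·((32/5)-(16/3))+(-8/3))/5000 = 17/46875 rad
Load 3 — triangular load w₀=7 kN/m (0→w₀ over full span):
  θ_3 = -w₀(7L⁴-30L²x²+15x⁴)/(360LEI) = -7·(7·8⁴-30·8²·(32/5)²+15·(32/5)⁴)/(360·8·5000) = 42392/3515625 rad
Load 4 — applied couple M₀=5 kN·m at a=6 m (b=L-a=2):
  θ_4 = (M₀x²/(2L)-M₀(x-a)+C₁)/EI  [x>a] with C₁=M₀(3b²-L²)/(6L)=-65/12 = (5·(32/5)²/(2·8)-5·((32/5)-6)+(-65/12))/5000 = 323/300000 rad
Superposition: θ = Σ θ_i = 2486149/112500000 rad ≈ 0.022099 rad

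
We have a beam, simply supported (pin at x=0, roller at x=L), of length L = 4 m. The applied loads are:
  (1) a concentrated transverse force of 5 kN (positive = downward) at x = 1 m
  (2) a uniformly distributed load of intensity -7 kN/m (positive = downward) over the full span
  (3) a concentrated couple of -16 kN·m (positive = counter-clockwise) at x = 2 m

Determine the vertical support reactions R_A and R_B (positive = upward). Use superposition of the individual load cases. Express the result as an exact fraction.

R_A = -57/4 kN, R_B = -35/4 kN

Load 1 — point force P=5 kN at a=1 m (b=L-a=3):
  R_A = Pb/L = 5·3/4 = 15/4 kN
  R_B = Pa/L = 5·1/4 = 5/4 kN
Load 2 — uniform load w=-7 kN/m over full span:
  R_A = wL/2 = (-7)·4/2 = -14 kN
  R_B = wL/2 = (-7)·4/2 = -14 kN
Load 3 — applied couple M₀=-16 kN·m at a=2 m (b=L-a=2):
  R_A = M₀/L = (-16)/4 = -4 kN
  R_B = -M₀/L = -(-16)/4 = 4 kN
Superposition: R_A = -57/4 kN, R_B = -35/4 kN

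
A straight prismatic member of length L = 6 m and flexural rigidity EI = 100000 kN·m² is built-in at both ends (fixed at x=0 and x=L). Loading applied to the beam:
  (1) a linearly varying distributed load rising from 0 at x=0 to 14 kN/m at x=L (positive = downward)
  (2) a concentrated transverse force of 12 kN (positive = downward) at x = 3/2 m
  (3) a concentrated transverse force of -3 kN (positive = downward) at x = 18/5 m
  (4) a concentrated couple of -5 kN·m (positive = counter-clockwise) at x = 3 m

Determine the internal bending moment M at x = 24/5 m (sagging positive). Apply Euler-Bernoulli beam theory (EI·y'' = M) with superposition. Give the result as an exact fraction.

Load 1 — triangular load w₀=14 kN/m (0→w₀ over full span):
  M_1 = 3w₀Lx/20 - w₀L²/30 - w₀x³/(6L) = 3·14·6·(24/5)/20 - 14·6²/30 - 14·(24/5)³/(6·6) = 84/125 kN·m
Load 2 — point force P=12 kN at a=3/2 m (b=L-a=9/2):
  M_2 = Pa²(a+3b)(L-x)/L³ - Pa²b/L²  [x>a] = 12·(3/2)²·((3/2)+3·(9/2))·(6-(24/5))/6³ - 12·(3/2)²·(9/2)/6² = -9/8 kN·m
Load 3 — point force P=-3 kN at a=18/5 m (b=L-a=12/5):
  M_3 = Pa²(a+3b)(L-x)/L³ - Pa²b/L²  [x>a] = (-3)·(18/5)²·((18/5)+3·(12/5))·(6-(24/5))/6³ - (-3)·(18/5)²·(12/5)/6² = 162/625 kN·m
Load 4 — applied couple M₀=-5 kN·m at a=3 m (b=L-a=3):
  M_4 = R_Ax - M_A - M₀  [x>a] with R_A=-5/4, M_A=-5/4 = (-5/4)·(24/5) - (-5/4) - (-5) = 1/4 kN·m
Superposition: M = Σ M_i = 281/5000 kN·m ≈ 0.056200 kN·m

M(24/5) = 281/5000 kN·m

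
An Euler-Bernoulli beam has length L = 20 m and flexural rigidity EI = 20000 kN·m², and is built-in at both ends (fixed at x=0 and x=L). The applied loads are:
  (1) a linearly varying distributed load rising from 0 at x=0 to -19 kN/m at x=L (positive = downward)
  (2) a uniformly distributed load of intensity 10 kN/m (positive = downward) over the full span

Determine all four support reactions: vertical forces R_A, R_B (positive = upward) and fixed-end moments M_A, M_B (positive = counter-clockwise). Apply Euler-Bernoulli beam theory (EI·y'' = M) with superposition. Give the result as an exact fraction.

R_A = 43 kN, M_A = 80 kN·m, R_B = -33 kN, M_B = 140/3 kN·m

Load 1 — triangular load w₀=-19 kN/m (0→w₀ over full span):
  R_A = 3w₀L/20 = 3·(-19)·20/20 = -57 kN
  M_A = w₀L²/30 = (-19)·20²/30 = -760/3 kN·m
  R_B = 7w₀L/20 = 7·(-19)·20/20 = -133 kN
  M_B = -w₀L²/20 = -(-19)·20²/20 = 380 kN·m
Load 2 — uniform load w=10 kN/m over full span:
  R_A = wL/2 = 10·20/2 = 100 kN
  M_A = wL²/12 = 10·20²/12 = 1000/3 kN·m
  R_B = wL/2 = 10·20/2 = 100 kN
  M_B = -wL²/12 = -10·20²/12 = -1000/3 kN·m
Superposition: R_A = 43 kN, M_A = 80 kN·m, R_B = -33 kN, M_B = 140/3 kN·m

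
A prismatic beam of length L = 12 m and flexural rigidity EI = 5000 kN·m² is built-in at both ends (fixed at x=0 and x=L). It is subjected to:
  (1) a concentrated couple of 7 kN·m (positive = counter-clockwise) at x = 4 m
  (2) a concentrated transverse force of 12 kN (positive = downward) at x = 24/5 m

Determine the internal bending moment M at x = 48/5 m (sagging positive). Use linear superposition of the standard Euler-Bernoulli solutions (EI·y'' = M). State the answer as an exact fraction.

M(48/5) = -6037/1875 kN·m

Load 1 — applied couple M₀=7 kN·m at a=4 m (b=L-a=8):
  M_1 = R_Ax - M_A - M₀  [x>a] with R_A=7/9, M_A=0 = (7/9)·(48/5) - 0 - 7 = 7/15 kN·m
Load 2 — point force P=12 kN at a=24/5 m (b=L-a=36/5):
  M_2 = Pa²(a+3b)(L-x)/L³ - Pa²b/L²  [x>a] = 12·(24/5)²·((24/5)+3·(36/5))·(12-(48/5))/12³ - 12·(24/5)²·(36/5)/12² = -2304/625 kN·m
Superposition: M = Σ M_i = -6037/1875 kN·m ≈ -3.219733 kN·m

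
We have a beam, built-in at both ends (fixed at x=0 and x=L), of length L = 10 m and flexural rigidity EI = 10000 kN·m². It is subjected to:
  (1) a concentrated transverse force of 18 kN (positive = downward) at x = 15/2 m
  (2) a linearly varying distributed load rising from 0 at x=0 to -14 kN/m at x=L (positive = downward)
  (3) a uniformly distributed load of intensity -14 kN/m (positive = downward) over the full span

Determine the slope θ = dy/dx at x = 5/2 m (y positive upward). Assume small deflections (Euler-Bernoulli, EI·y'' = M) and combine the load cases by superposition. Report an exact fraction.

Load 1 — point force P=18 kN at a=15/2 m (b=L-a=5/2):
  θ_1 = -Pb²x(2aL-(3a+b)x)/(2L³EI)  [x≤a] = -18·(5/2)²·(5/2)·(2·(15/2)·10-(3·(15/2)+(5/2))·(5/2))/(2·10³·10000) = -63/51200 rad
Load 2 — triangular load w₀=-14 kN/m (0→w₀ over full span):
  θ_2 = -w₀(2x(L-x)(L-2x)(x+2L)+x²(L-x)²)/(120LEI) = -(-14)·(2·(5/2)·(10-(5/2))·(10-2·(5/2))·((5/2)+2·10)+(5/2)²·(10-(5/2))²)/(120·10·10000) = 273/51200 rad
Load 3 — uniform load w=-14 kN/m over full span:
  θ_3 = -wx(L-x)(L-2x)/(12EI) = -(-14)·(5/2)·(10-(5/2))·(10-2·(5/2))/(12·10000) = 7/640 rad
Superposition: θ = Σ θ_i = 77/5120 rad ≈ 0.015039 rad

θ(5/2) = 77/5120 rad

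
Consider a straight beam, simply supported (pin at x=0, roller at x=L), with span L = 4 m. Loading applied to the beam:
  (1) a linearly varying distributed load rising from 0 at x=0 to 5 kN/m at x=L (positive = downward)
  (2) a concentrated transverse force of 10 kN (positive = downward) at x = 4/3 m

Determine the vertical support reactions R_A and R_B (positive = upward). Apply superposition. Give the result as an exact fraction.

Load 1 — triangular load w₀=5 kN/m (0→w₀ over full span):
  R_A = w₀L/6 = 5·4/6 = 10/3 kN
  R_B = w₀L/3 = 5·4/3 = 20/3 kN
Load 2 — point force P=10 kN at a=4/3 m (b=L-a=8/3):
  R_A = Pb/L = 10·(8/3)/4 = 20/3 kN
  R_B = Pa/L = 10·(4/3)/4 = 10/3 kN
Superposition: R_A = 10 kN, R_B = 10 kN

R_A = 10 kN, R_B = 10 kN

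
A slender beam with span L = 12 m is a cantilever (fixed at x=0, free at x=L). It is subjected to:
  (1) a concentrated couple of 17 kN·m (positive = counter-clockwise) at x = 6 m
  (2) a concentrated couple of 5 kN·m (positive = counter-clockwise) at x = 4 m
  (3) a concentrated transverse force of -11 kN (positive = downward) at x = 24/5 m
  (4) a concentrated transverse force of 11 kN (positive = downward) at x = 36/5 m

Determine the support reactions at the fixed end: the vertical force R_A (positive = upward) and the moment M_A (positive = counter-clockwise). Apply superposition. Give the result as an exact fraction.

Load 1 — applied couple M₀=17 kN·m at a=6 m (b=L-a=6):
  R_A = 0 kN
  M_A = -M₀ = -17 kN·m
Load 2 — applied couple M₀=5 kN·m at a=4 m (b=L-a=8):
  R_A = 0 kN
  M_A = -M₀ = -5 kN·m
Load 3 — point force P=-11 kN at a=24/5 m (b=L-a=36/5):
  R_A = P = (-11) = -11 kN
  M_A = Pa = (-11)·(24/5) = -264/5 kN·m
Load 4 — point force P=11 kN at a=36/5 m (b=L-a=24/5):
  R_A = P = 11 kN
  M_A = Pa = 11·(36/5) = 396/5 kN·m
Superposition: R_A = 0 kN, M_A = 22/5 kN·m

R_A = 0 kN, M_A = 22/5 kN·m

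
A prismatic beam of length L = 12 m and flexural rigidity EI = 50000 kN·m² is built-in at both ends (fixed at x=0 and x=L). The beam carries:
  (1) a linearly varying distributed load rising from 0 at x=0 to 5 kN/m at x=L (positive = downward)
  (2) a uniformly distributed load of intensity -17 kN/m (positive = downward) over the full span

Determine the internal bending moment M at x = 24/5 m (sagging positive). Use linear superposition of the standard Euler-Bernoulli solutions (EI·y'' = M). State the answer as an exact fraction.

M(24/5) = -1956/25 kN·m

Load 1 — triangular load w₀=5 kN/m (0→w₀ over full span):
  M_1 = 3w₀Lx/20 - w₀L²/30 - w₀x³/(6L) = 3·5·12·(24/5)/20 - 5·12²/30 - 5·(24/5)³/(6·12) = 288/25 kN·m
Load 2 — uniform load w=-17 kN/m over full span:
  M_2 = wLx/2 - wL²/12 - wx²/2 = (-17)·12·(24/5)/2 - (-17)·12²/12 - (-17)·(24/5)²/2 = -2244/25 kN·m
Superposition: M = Σ M_i = -1956/25 kN·m ≈ -78.240000 kN·m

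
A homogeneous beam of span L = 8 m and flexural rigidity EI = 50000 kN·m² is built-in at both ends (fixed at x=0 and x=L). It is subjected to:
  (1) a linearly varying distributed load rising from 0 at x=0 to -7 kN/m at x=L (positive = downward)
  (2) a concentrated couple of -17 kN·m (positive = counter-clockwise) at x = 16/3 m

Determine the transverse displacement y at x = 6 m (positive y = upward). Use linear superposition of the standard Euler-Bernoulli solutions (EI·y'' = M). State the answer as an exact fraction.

Load 1 — triangular load w₀=-7 kN/m (0→w₀ over full span):
  y_1 = -w₀x²(L-x)²(x+2L)/(120LEI) = -(-7)·6²·(8-6)²·(6+2·8)/(120·8·50000) = 231/500000 m
Load 2 — applied couple M₀=-17 kN·m at a=16/3 m (b=L-a=8/3):
  y_2 = (R_Ax³/6 - M_Ax²/2 - M₀(x-a)²/2)/EI  [x>a] with R_A=-17/6, M_A=-17/3 = ((-17/6)·6³/6 - (-17/3)·6²/2 - (-17)·(6-(16/3))²/2)/50000 = 17/225000 m
Superposition: y = Σ y_i = 2419/4500000 m ≈ 0.000538 m

y(6) = 2419/4500000 m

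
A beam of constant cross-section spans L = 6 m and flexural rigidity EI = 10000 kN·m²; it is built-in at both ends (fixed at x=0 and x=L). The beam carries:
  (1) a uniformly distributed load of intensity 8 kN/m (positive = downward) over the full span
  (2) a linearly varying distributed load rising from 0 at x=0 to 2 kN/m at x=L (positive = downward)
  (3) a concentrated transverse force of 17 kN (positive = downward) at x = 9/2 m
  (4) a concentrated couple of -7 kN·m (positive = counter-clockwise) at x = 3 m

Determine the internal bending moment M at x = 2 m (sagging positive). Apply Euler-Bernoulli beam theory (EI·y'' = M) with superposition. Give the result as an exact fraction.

Load 1 — uniform load w=8 kN/m over full span:
  M_1 = wLx/2 - wL²/12 - wx²/2 = 8·6·2/2 - 8·6²/12 - 8·2²/2 = 8 kN·m
Load 2 — triangular load w₀=2 kN/m (0→w₀ over full span):
  M_2 = 3w₀Lx/20 - w₀L²/30 - w₀x³/(6L) = 3·2·6·2/20 - 2·6²/30 - 2·2³/(6·6) = 34/45 kN·m
Load 3 — point force P=17 kN at a=9/2 m (b=L-a=3/2):
  M_3 = Pb²(3a+b)x/L³ - Pab²/L²  [x≤a] = 17·(3/2)²·(3·(9/2)+(3/2))·2/6³ - 17·(9/2)·(3/2)²/6² = 17/32 kN·m
Load 4 — applied couple M₀=-7 kN·m at a=3 m (b=L-a=3):
  M_4 = R_Ax - M_A  [x≤a] with R_A=-7/4, M_A=-7/4 = (-7/4)·2 - (-7/4) = -7/4 kN·m
Superposition: M = Σ M_i = 10853/1440 kN·m ≈ 7.536806 kN·m

M(2) = 10853/1440 kN·m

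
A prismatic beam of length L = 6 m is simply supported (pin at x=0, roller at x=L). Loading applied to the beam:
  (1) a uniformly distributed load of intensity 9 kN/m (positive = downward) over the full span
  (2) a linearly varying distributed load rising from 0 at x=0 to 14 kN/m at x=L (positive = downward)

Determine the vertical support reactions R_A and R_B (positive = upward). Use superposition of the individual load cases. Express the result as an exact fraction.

R_A = 41 kN, R_B = 55 kN

Load 1 — uniform load w=9 kN/m over full span:
  R_A = wL/2 = 9·6/2 = 27 kN
  R_B = wL/2 = 9·6/2 = 27 kN
Load 2 — triangular load w₀=14 kN/m (0→w₀ over full span):
  R_A = w₀L/6 = 14·6/6 = 14 kN
  R_B = w₀L/3 = 14·6/3 = 28 kN
Superposition: R_A = 41 kN, R_B = 55 kN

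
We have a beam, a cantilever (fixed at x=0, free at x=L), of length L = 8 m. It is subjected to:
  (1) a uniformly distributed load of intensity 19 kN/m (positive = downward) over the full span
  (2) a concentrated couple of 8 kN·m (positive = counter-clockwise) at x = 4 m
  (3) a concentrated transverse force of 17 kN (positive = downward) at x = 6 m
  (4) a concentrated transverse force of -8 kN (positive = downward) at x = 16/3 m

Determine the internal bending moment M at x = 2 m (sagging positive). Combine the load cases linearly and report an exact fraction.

M(2) = -1126/3 kN·m

Load 1 — uniform load w=19 kN/m over full span:
  M_1 = -w(L-x)²/2 = -19·(8-2)²/2 = -342 kN·m
Load 2 — applied couple M₀=8 kN·m at a=4 m (b=L-a=4):
  M_2 = M₀  [x≤a] = 8 = 8 kN·m
Load 3 — point force P=17 kN at a=6 m (b=L-a=2):
  M_3 = -P(a-x)  [x≤a] = -17·(6-2) = -68 kN·m
Load 4 — point force P=-8 kN at a=16/3 m (b=L-a=8/3):
  M_4 = -P(a-x)  [x≤a] = -(-8)·((16/3)-2) = 80/3 kN·m
Superposition: M = Σ M_i = -1126/3 kN·m ≈ -375.333333 kN·m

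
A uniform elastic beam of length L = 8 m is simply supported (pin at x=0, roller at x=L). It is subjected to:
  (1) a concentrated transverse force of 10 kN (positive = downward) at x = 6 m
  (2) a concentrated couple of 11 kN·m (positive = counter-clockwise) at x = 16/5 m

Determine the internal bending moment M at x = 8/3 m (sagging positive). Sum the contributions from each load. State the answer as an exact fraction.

Load 1 — point force P=10 kN at a=6 m (b=L-a=2):
  M_1 = Pbx/L  [x≤a] = 10·2·(8/3)/8 = 20/3 kN·m
Load 2 — applied couple M₀=11 kN·m at a=16/5 m (b=L-a=24/5):
  M_2 = M₀x/L  [x≤a] = 11·(8/3)/8 = 11/3 kN·m
Superposition: M = Σ M_i = 31/3 kN·m ≈ 10.333333 kN·m

M(8/3) = 31/3 kN·m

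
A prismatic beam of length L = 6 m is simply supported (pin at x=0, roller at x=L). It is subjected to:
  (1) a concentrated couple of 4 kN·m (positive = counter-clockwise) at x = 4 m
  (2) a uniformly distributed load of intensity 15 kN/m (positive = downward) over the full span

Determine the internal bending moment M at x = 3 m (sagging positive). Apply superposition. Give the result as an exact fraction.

M(3) = 139/2 kN·m

Load 1 — applied couple M₀=4 kN·m at a=4 m (b=L-a=2):
  M_1 = M₀x/L  [x≤a] = 4·3/6 = 2 kN·m
Load 2 — uniform load w=15 kN/m over full span:
  M_2 = wx(L-x)/2 = 15·3·(6-3)/2 = 135/2 kN·m
Superposition: M = Σ M_i = 139/2 kN·m ≈ 69.500000 kN·m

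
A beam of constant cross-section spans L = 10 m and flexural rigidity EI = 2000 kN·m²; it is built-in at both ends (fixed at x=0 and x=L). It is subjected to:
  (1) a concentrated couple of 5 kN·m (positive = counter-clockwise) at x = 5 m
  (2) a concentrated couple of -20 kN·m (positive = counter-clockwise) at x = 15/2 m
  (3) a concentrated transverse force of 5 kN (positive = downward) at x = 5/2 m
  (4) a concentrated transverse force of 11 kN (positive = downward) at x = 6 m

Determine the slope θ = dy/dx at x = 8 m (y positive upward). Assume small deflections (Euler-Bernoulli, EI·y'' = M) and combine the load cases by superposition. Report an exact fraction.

Load 1 — applied couple M₀=5 kN·m at a=5 m (b=L-a=5):
  θ_1 = (R_Ax²/2 - M_Ax - M₀(x-a))/EI  [x>a] with R_A=3/4, M_A=5/4 = ((3/4)·8²/2 - (5/4)·8 - 5·(8-5))/2000 = -1/2000 rad
Load 2 — applied couple M₀=-20 kN·m at a=15/2 m (b=L-a=5/2):
  θ_2 = (R_Ax²/2 - M_Ax - M₀(x-a))/EI  [x>a] with R_A=-9/4, M_A=-25/4 = ((-9/4)·8²/2 - (-25/4)·8 - (-20)·(8-(15/2)))/2000 = -3/500 rad
Load 3 — point force P=5 kN at a=5/2 m (b=L-a=15/2):
  θ_3 = Pa²(L-x)(2bL-(3b+a)(L-x))/(2L³EI)  [x>a] = 5·(5/2)²·(10-8)·(2·(15/2)·10-(3·(15/2)+(5/2))·(10-8))/(2·10³·2000) = 1/640 rad
Load 4 — point force P=11 kN at a=6 m (b=L-a=4):
  θ_4 = Pa²(L-x)(2bL-(3b+a)(L-x))/(2L³EI)  [x>a] = 11·6²·(10-8)·(2·4·10-(3·4+6)·(10-8))/(2·10³·2000) = 1089/125000 rad
Superposition: θ = Σ θ_i = 7549/2000000 rad ≈ 0.003775 rad

θ(8) = 7549/2000000 rad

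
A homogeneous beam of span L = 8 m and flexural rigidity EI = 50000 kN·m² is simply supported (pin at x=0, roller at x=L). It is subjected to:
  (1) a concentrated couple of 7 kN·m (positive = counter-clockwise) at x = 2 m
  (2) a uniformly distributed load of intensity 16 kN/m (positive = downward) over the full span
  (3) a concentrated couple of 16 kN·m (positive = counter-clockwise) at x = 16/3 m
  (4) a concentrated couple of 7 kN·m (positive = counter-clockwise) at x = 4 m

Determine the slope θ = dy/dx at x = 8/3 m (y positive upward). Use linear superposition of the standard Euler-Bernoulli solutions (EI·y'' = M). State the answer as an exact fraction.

Load 1 — applied couple M₀=7 kN·m at a=2 m (b=L-a=6):
  θ_1 = (M₀x²/(2L)-M₀(x-a)+C₁)/EI  [x>a] with C₁=M₀(3b²-L²)/(6L)=77/12 = (7·(8/3)²/(2·8)-7·((8/3)-2)+(77/12))/50000 = 7/72000 rad
Load 2 — uniform load w=16 kN/m over full span:
  θ_2 = -w(L³-6Lx²+4x³)/(24EI) = -16·(8³-6·8·(8/3)²+4·(8/3)³)/(24·50000) = -832/253125 rad
Load 3 — applied couple M₀=16 kN·m at a=16/3 m (b=L-a=8/3):
  θ_3 = (M₀x²/(2L)+C₁)/EI  [x≤a] with C₁=M₀(3b²-L²)/(6L)=-128/9 = (16·(8/3)²/(2·8)+(-128/9))/50000 = -4/28125 rad
Load 4 — applied couple M₀=7 kN·m at a=4 m (b=L-a=4):
  θ_4 = (M₀x²/(2L)+C₁)/EI  [x≤a] with C₁=M₀(3b²-L²)/(6L)=-7/3 = (7·(8/3)²/(2·8)+(-7/3))/50000 = 7/450000 rad
Superposition: θ = Σ θ_i = -2149/648000 rad ≈ -0.003316 rad

θ(8/3) = -2149/648000 rad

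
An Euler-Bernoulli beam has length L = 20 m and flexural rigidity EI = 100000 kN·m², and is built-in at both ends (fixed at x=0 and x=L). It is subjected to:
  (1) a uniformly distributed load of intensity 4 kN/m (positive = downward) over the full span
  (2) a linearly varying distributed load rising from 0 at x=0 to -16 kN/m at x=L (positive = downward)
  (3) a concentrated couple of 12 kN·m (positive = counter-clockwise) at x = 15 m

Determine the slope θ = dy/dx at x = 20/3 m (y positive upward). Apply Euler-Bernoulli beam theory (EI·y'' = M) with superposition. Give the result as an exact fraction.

Load 1 — uniform load w=4 kN/m over full span:
  θ_1 = -wx(L-x)(L-2x)/(12EI) = -4·(20/3)·(20-(20/3))·(20-2·(20/3))/(12·100000) = -4/2025 rad
Load 2 — triangular load w₀=-16 kN/m (0→w₀ over full span):
  θ_2 = -w₀(2x(L-x)(L-2x)(x+2L)+x²(L-x)²)/(120LEI) = -(-16)·(2·(20/3)·(20-(20/3))·(20-2·(20/3))·((20/3)+2·20)+(20/3)²·(20-(20/3))²)/(120·20·100000) = 128/30375 rad
Load 3 — applied couple M₀=12 kN·m at a=15 m (b=L-a=5):
  θ_3 = (R_Ax²/2 - M_Ax)/EI  [x≤a] with R_A=27/40, M_A=15/4 = ((27/40)·(20/3)²/2 - (15/4)·(20/3))/100000 = -1/10000 rad
Superposition: θ = Σ θ_i = 5197/2430000 rad ≈ 0.002139 rad

θ(20/3) = 5197/2430000 rad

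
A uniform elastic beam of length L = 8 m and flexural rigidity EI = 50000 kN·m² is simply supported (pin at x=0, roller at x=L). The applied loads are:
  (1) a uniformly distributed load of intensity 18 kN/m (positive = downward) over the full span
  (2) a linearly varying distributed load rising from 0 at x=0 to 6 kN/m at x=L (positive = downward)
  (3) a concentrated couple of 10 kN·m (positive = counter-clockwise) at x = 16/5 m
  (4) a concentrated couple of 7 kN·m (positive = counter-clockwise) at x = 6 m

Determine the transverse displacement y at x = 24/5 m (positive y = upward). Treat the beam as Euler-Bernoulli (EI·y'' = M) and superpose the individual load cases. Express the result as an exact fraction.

Load 1 — uniform load w=18 kN/m over full span:
  y_1 = -wx(L³-2Lx²+x³)/(24EI) = -18·(24/5)·(8³-2·8·(24/5)²+(24/5)³)/(24·50000) = -35712/1953125 m
Load 2 — triangular load w₀=6 kN/m (0→w₀ over full span):
  y_2 = -w₀x(7L⁴-10L²x²+3x⁴)/(360LEI) = -6·(24/5)·(7·8⁴-10·8²·(24/5)²+3·(24/5)⁴)/(360·8·50000) = -151552/48828125 m
Load 3 — applied couple M₀=10 kN·m at a=16/5 m (b=L-a=24/5):
  y_3 = (M₀x³/(6L)-M₀(x-a)²/2+C₁x)/EI  [x>a] with C₁=M₀(3b²-L²)/(6L)=16/15 = (10·(24/5)³/(6·8)-10·((24/5)-(16/5))²/2+(16/15)·(24/5))/50000 = 24/78125 m
Load 4 — applied couple M₀=7 kN·m at a=6 m (b=L-a=2):
  y_4 = (M₀x³/(6L)+C₁x)/EI  [x≤a] with C₁=M₀(3b²-L²)/(6L)=-91/12 = (7·(24/5)³/(6·8)+(-91/12)·(24/5))/50000 = -1267/3125000 m
Superposition: y = Σ y_i = -8393191/390625000 m ≈ -0.021487 m

y(24/5) = -8393191/390625000 m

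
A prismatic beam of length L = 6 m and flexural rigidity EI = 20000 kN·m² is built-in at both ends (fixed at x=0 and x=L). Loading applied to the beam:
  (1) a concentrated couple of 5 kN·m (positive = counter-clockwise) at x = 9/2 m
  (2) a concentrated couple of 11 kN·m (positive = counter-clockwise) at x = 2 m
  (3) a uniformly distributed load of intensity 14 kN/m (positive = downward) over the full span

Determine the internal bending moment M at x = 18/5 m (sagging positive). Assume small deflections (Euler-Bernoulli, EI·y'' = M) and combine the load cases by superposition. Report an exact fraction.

Load 1 — applied couple M₀=5 kN·m at a=9/2 m (b=L-a=3/2):
  M_1 = R_Ax - M_A  [x≤a] with R_A=15/16, M_A=25/16 = (15/16)·(18/5) - (25/16) = 29/16 kN·m
Load 2 — applied couple M₀=11 kN·m at a=2 m (b=L-a=4):
  M_2 = R_Ax - M_A - M₀  [x>a] with R_A=22/9, M_A=0 = (22/9)·(18/5) - 0 - 11 = -11/5 kN·m
Load 3 — uniform load w=14 kN/m over full span:
  M_3 = wLx/2 - wL²/12 - wx²/2 = 14·6·(18/5)/2 - 14·6²/12 - 14·(18/5)²/2 = 462/25 kN·m
Superposition: M = Σ M_i = 7237/400 kN·m ≈ 18.092500 kN·m

M(18/5) = 7237/400 kN·m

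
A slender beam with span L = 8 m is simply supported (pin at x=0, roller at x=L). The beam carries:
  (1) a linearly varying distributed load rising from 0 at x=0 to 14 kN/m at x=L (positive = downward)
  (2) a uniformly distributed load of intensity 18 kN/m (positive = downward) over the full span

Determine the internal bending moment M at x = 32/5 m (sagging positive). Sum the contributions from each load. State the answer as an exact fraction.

M(32/5) = 16896/125 kN·m

Load 1 — triangular load w₀=14 kN/m (0→w₀ over full span):
  M_1 = w₀Lx/6 - w₀x³/(6L) = 14·8·(32/5)/6 - 14·(32/5)³/(6·8) = 5376/125 kN·m
Load 2 — uniform load w=18 kN/m over full span:
  M_2 = wx(L-x)/2 = 18·(32/5)·(8-(32/5))/2 = 2304/25 kN·m
Superposition: M = Σ M_i = 16896/125 kN·m ≈ 135.168000 kN·m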